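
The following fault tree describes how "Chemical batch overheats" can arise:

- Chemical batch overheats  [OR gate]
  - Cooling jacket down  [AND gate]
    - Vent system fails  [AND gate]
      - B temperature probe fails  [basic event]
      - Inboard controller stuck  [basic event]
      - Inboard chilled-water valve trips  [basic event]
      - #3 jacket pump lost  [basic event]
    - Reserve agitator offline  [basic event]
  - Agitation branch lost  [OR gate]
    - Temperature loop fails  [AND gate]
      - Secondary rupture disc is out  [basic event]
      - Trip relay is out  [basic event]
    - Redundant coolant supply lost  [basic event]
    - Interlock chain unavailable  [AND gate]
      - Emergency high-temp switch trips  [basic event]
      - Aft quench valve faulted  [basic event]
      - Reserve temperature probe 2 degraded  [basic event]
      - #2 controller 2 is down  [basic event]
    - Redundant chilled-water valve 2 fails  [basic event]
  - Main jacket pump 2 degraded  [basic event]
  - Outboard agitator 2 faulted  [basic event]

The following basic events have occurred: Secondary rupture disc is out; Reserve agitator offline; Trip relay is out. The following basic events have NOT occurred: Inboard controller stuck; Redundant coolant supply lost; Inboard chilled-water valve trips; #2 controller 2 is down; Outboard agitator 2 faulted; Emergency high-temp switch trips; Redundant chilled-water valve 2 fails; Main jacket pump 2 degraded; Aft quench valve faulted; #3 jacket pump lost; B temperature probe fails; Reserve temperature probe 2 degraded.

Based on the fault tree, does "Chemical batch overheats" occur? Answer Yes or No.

Vent system fails [AND]: B temperature probe fails=not, Inboard controller stuck=not, Inboard chilled-water valve trips=not, #3 jacket pump lost=not → not all inputs occur → does not occur.
Cooling jacket down [AND]: Vent system fails=not, Reserve agitator offline=occurs → not all inputs occur → does not occur.
Temperature loop fails [AND]: Secondary rupture disc is out=occurs, Trip relay is out=occurs → all inputs occur → occurs.
Interlock chain unavailable [AND]: Emergency high-temp switch trips=not, Aft quench valve faulted=not, Reserve temperature probe 2 degraded=not, #2 controller 2 is down=not → not all inputs occur → does not occur.
Agitation branch lost [OR]: Temperature loop fails=occurs, Redundant coolant supply lost=not, Interlock chain unavailable=not, Redundant chilled-water valve 2 fails=not → at least one input occurs → occurs.
Chemical batch overheats [OR]: Cooling jacket down=not, Agitation branch lost=occurs, Main jacket pump 2 degraded=not, Outboard agitator 2 faulted=not → at least one input occurs → occurs.

Yes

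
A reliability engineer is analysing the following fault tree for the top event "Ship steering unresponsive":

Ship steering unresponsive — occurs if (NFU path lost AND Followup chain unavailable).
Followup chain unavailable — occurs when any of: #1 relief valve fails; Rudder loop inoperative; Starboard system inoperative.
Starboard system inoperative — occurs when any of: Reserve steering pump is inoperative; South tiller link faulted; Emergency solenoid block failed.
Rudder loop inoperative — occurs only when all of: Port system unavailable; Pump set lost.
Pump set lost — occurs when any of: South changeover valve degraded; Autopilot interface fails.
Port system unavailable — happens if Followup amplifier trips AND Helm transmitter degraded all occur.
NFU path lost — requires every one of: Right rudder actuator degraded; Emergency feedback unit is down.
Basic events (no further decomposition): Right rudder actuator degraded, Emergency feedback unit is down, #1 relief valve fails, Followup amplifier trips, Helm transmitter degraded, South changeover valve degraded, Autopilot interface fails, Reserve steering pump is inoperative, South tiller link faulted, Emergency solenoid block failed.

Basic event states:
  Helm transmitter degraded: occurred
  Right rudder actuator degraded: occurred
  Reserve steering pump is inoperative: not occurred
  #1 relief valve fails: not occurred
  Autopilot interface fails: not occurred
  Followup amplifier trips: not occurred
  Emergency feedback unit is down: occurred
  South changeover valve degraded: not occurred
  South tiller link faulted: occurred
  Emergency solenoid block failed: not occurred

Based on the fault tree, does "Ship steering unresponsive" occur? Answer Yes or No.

Yes

NFU path lost [AND]: Right rudder actuator degraded=occurs, Emergency feedback unit is down=occurs → all inputs occur → occurs.
Port system unavailable [AND]: Followup amplifier trips=not, Helm transmitter degraded=occurs → not all inputs occur → does not occur.
Pump set lost [OR]: South changeover valve degraded=not, Autopilot interface fails=not → no input occurs → does not occur.
Rudder loop inoperative [AND]: Port system unavailable=not, Pump set lost=not → not all inputs occur → does not occur.
Starboard system inoperative [OR]: Reserve steering pump is inoperative=not, South tiller link faulted=occurs, Emergency solenoid block failed=not → at least one input occurs → occurs.
Followup chain unavailable [OR]: #1 relief valve fails=not, Rudder loop inoperative=not, Starboard system inoperative=occurs → at least one input occurs → occurs.
Ship steering unresponsive [AND]: NFU path lost=occurs, Followup chain unavailable=occurs → all inputs occur → occurs.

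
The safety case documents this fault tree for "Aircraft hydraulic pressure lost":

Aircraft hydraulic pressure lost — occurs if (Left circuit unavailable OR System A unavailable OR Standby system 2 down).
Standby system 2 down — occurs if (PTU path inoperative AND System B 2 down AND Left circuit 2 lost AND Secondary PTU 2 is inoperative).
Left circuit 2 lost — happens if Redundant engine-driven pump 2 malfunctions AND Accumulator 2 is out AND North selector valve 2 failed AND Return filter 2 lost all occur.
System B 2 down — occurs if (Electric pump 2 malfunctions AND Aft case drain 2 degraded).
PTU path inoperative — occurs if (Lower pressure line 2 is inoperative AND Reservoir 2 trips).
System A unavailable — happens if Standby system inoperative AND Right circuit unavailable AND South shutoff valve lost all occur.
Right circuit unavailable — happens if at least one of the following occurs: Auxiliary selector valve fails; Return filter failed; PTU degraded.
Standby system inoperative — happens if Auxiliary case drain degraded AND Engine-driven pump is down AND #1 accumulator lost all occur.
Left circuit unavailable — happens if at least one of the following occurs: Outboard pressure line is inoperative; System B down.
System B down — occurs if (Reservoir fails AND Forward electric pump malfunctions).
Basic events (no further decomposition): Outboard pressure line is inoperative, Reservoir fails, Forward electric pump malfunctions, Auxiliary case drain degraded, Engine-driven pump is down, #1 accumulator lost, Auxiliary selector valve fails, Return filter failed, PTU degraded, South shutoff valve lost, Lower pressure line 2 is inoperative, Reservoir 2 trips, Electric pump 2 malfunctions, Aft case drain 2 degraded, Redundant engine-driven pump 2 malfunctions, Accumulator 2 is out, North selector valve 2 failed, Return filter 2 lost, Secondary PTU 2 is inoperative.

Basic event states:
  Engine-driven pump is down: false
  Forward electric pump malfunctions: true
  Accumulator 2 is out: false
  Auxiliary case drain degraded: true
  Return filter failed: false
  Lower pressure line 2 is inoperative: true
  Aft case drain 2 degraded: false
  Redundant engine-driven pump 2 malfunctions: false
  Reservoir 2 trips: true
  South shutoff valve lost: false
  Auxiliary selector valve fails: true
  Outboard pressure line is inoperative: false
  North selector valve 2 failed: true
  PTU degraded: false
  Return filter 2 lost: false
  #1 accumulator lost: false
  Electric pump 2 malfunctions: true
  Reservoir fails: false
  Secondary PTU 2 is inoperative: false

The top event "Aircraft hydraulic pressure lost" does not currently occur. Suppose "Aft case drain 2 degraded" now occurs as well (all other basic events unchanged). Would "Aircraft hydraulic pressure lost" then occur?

Counterfactual: set "Aft case drain 2 degraded" to occurred.
System B down [AND]: Reservoir fails=not, Forward electric pump malfunctions=occurs → not all inputs occur → does not occur.
Left circuit unavailable [OR]: Outboard pressure line is inoperative=not, System B down=not → no input occurs → does not occur.
Standby system inoperative [AND]: Auxiliary case drain degraded=occurs, Engine-driven pump is down=not, #1 accumulator lost=not → not all inputs occur → does not occur.
Right circuit unavailable [OR]: Auxiliary selector valve fails=occurs, Return filter failed=not, PTU degraded=not → at least one input occurs → occurs.
System A unavailable [AND]: Standby system inoperative=not, Right circuit unavailable=occurs, South shutoff valve lost=not → not all inputs occur → does not occur.
PTU path inoperative [AND]: Lower pressure line 2 is inoperative=occurs, Reservoir 2 trips=occurs → all inputs occur → occurs.
System B 2 down [AND]: Electric pump 2 malfunctions=occurs, Aft case drain 2 degraded=occurs → all inputs occur → occurs.
Left circuit 2 lost [AND]: Redundant engine-driven pump 2 malfunctions=not, Accumulator 2 is out=not, North selector valve 2 failed=occurs, Return filter 2 lost=not → not all inputs occur → does not occur.
Standby system 2 down [AND]: PTU path inoperative=occurs, System B 2 down=occurs, Left circuit 2 lost=not, Secondary PTU 2 is inoperative=not → not all inputs occur → does not occur.
Aircraft hydraulic pressure lost [OR]: Left circuit unavailable=not, System A unavailable=not, Standby system 2 down=not → no input occurs → does not occur.

No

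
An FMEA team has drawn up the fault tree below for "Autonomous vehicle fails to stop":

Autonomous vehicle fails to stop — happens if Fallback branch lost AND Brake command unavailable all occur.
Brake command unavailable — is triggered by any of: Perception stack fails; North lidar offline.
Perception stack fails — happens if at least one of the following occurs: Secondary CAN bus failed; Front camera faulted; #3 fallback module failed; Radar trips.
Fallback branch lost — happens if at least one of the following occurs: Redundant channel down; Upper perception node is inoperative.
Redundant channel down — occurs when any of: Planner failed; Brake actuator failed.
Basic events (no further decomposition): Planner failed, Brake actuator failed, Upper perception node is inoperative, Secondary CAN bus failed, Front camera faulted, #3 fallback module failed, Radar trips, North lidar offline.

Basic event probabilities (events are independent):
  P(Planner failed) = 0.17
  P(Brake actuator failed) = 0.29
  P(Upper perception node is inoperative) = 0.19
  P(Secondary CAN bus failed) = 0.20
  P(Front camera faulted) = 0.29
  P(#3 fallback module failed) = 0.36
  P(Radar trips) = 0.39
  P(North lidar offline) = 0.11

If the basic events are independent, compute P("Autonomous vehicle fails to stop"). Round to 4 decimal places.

0.4195

P(Redundant channel down) [OR] = 1 − (1−0.17) × (1−0.29) = 0.410700
P(Fallback branch lost) [OR] = 1 − (1−0.410700) × (1−0.19) = 0.522667
P(Perception stack fails) [OR] = 1 − (1−0.20) × (1−0.29) × (1−0.36) × (1−0.39) = 0.778253
P(Brake command unavailable) [OR] = 1 − (1−0.778253) × (1−0.11) = 0.802645
P(Autonomous vehicle fails to stop) [AND] = 0.522667 × 0.802645 = 0.419516
Rounded to 4 decimal places: P(Autonomous vehicle fails to stop) ≈ 0.4195.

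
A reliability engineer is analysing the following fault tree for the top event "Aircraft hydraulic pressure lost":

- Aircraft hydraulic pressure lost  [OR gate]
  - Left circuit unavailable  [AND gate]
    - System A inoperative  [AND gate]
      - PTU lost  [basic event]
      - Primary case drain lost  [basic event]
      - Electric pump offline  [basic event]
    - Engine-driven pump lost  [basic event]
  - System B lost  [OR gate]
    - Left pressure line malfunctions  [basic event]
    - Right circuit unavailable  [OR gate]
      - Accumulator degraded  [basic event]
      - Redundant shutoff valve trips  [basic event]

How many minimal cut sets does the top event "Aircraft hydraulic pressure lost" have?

System A inoperative [AND]: one cut set from each child combined → 1 × 1 × 1 = 1 cut set(s).
Left circuit unavailable [AND]: one cut set from each child combined → 1 × 1 = 1 cut set(s).
Right circuit unavailable [OR]: union of children's cut sets → 2 cut set(s).
System B lost [OR]: union of children's cut sets → 3 cut set(s).
Aircraft hydraulic pressure lost [OR]: union of children's cut sets → 4 cut set(s).
Minimal cut sets: {Electric pump offline, Engine-driven pump lost, PTU lost, Primary case drain lost}; {Left pressure line malfunctions}; {Accumulator degraded}; {Redundant shutoff valve trips}.

4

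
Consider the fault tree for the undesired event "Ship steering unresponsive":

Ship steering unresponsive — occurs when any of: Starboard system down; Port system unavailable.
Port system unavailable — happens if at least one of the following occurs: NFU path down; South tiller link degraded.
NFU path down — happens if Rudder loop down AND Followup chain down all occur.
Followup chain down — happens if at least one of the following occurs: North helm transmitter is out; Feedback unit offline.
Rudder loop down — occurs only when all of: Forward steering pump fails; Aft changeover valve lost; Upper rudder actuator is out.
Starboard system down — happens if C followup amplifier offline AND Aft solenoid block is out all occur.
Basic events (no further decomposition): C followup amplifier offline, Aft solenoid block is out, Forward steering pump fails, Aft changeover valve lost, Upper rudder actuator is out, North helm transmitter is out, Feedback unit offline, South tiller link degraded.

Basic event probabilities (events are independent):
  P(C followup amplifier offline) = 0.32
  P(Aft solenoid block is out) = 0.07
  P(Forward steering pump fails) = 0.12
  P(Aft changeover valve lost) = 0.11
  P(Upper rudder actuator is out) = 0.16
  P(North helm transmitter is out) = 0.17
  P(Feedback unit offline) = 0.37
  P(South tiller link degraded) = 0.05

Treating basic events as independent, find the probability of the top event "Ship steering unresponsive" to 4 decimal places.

0.0722

P(Starboard system down) [AND] = 0.32 × 0.07 = 0.022400
P(Rudder loop down) [AND] = 0.12 × 0.11 × 0.16 = 0.002112
P(Followup chain down) [OR] = 1 − (1−0.17) × (1−0.37) = 0.477100
P(NFU path down) [AND] = 0.002112 × 0.477100 = 0.001008
P(Port system unavailable) [OR] = 1 − (1−0.001008) × (1−0.05) = 0.050958
P(Ship steering unresponsive) [OR] = 1 − (1−0.022400) × (1−0.050958) = 0.072217
Rounded to 4 decimal places: P(Ship steering unresponsive) ≈ 0.0722.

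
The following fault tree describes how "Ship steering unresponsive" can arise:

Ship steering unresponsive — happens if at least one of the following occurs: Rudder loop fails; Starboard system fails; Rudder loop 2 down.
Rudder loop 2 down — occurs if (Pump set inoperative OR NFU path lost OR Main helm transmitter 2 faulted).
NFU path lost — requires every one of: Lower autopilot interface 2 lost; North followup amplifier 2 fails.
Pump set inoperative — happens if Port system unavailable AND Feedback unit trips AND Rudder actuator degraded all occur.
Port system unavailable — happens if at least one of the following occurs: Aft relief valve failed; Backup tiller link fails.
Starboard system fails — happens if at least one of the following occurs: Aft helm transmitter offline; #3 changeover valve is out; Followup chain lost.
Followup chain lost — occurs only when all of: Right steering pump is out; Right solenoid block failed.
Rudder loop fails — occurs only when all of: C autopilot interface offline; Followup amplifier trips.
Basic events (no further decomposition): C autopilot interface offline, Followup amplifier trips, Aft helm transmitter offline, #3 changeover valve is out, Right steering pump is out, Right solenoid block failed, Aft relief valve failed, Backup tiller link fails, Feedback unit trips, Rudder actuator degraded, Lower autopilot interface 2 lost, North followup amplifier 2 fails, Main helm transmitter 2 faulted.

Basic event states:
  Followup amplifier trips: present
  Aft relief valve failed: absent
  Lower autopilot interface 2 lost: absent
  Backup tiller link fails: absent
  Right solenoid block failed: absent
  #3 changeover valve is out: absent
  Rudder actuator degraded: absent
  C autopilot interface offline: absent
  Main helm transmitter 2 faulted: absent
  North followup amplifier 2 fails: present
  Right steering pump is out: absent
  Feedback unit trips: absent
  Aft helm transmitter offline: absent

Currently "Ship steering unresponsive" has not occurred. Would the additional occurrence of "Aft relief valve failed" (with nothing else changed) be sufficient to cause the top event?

No

Counterfactual: set "Aft relief valve failed" to occurred.
Rudder loop fails [AND]: C autopilot interface offline=not, Followup amplifier trips=occurs → not all inputs occur → does not occur.
Followup chain lost [AND]: Right steering pump is out=not, Right solenoid block failed=not → not all inputs occur → does not occur.
Starboard system fails [OR]: Aft helm transmitter offline=not, #3 changeover valve is out=not, Followup chain lost=not → no input occurs → does not occur.
Port system unavailable [OR]: Aft relief valve failed=occurs, Backup tiller link fails=not → at least one input occurs → occurs.
Pump set inoperative [AND]: Port system unavailable=occurs, Feedback unit trips=not, Rudder actuator degraded=not → not all inputs occur → does not occur.
NFU path lost [AND]: Lower autopilot interface 2 lost=not, North followup amplifier 2 fails=occurs → not all inputs occur → does not occur.
Rudder loop 2 down [OR]: Pump set inoperative=not, NFU path lost=not, Main helm transmitter 2 faulted=not → no input occurs → does not occur.
Ship steering unresponsive [OR]: Rudder loop fails=not, Starboard system fails=not, Rudder loop 2 down=not → no input occurs → does not occur.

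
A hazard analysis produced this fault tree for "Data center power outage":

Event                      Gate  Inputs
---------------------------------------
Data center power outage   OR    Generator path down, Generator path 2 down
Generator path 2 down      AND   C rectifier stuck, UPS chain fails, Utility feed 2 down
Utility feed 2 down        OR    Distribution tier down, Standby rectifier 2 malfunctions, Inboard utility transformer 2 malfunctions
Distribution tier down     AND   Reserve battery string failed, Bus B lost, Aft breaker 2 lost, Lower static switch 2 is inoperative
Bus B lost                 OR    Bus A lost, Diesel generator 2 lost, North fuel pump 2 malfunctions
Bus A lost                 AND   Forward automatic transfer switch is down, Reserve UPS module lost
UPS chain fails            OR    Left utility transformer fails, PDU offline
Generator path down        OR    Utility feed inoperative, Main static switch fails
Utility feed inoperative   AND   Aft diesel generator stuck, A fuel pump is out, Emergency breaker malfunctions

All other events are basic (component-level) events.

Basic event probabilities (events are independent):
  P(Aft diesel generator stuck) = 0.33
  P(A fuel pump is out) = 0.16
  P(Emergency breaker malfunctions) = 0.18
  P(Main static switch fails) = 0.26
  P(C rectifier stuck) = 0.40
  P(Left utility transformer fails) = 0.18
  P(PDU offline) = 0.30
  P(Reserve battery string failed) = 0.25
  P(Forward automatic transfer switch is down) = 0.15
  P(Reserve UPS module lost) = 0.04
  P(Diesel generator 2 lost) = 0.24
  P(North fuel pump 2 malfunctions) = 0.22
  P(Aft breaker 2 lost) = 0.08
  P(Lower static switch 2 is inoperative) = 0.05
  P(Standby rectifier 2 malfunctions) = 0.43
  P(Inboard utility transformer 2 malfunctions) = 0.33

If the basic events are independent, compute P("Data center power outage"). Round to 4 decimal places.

0.3443

P(Utility feed inoperative) [AND] = 0.33 × 0.16 × 0.18 = 0.009504
P(Generator path down) [OR] = 1 − (1−0.009504) × (1−0.26) = 0.267033
P(UPS chain fails) [OR] = 1 − (1−0.18) × (1−0.30) = 0.426000
P(Bus A lost) [AND] = 0.15 × 0.04 = 0.006000
P(Bus B lost) [OR] = 1 − (1−0.006000) × (1−0.24) × (1−0.22) = 0.410757
P(Distribution tier down) [AND] = 0.25 × 0.410757 × 0.08 × 0.05 = 0.000411
P(Utility feed 2 down) [OR] = 1 − (1−0.000411) × (1−0.43) × (1−0.33) = 0.618257
P(Generator path 2 down) [AND] = 0.40 × 0.426000 × 0.618257 = 0.105351
P(Data center power outage) [OR] = 1 − (1−0.267033) × (1−0.105351) = 0.344252
Rounded to 4 decimal places: P(Data center power outage) ≈ 0.3443.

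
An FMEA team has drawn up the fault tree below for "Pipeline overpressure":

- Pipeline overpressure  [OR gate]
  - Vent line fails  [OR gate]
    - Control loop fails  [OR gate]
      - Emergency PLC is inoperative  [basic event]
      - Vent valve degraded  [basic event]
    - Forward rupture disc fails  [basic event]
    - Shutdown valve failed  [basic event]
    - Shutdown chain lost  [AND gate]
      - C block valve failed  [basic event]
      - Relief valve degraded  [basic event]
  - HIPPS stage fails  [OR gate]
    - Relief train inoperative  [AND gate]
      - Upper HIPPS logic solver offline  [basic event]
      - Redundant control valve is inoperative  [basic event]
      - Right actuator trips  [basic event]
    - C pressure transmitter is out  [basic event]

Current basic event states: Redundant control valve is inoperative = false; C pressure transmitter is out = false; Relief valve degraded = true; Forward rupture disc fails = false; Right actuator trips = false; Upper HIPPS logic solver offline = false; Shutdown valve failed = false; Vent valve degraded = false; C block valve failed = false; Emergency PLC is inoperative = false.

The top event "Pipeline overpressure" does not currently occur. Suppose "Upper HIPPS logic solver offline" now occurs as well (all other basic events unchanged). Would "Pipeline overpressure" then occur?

No

Counterfactual: set "Upper HIPPS logic solver offline" to occurred.
Control loop fails [OR]: Emergency PLC is inoperative=not, Vent valve degraded=not → no input occurs → does not occur.
Shutdown chain lost [AND]: C block valve failed=not, Relief valve degraded=occurs → not all inputs occur → does not occur.
Vent line fails [OR]: Control loop fails=not, Forward rupture disc fails=not, Shutdown valve failed=not, Shutdown chain lost=not → no input occurs → does not occur.
Relief train inoperative [AND]: Upper HIPPS logic solver offline=occurs, Redundant control valve is inoperative=not, Right actuator trips=not → not all inputs occur → does not occur.
HIPPS stage fails [OR]: Relief train inoperative=not, C pressure transmitter is out=not → no input occurs → does not occur.
Pipeline overpressure [OR]: Vent line fails=not, HIPPS stage fails=not → no input occurs → does not occur.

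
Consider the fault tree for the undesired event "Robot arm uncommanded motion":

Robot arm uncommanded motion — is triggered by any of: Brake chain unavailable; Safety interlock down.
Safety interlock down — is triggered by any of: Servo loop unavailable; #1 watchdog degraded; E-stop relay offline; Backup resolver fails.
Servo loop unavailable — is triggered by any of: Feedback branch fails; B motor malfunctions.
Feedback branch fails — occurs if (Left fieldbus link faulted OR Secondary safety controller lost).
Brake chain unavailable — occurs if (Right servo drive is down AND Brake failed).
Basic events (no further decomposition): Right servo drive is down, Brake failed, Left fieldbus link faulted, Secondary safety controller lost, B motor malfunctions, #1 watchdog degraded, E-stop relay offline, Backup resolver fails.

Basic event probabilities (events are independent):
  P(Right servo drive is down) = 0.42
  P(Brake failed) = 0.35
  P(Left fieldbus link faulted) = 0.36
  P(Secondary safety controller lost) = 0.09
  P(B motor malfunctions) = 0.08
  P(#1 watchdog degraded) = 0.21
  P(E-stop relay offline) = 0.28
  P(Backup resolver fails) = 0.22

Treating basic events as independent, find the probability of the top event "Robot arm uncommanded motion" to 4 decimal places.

P(Brake chain unavailable) [AND] = 0.42 × 0.35 = 0.147000
P(Feedback branch fails) [OR] = 1 − (1−0.36) × (1−0.09) = 0.417600
P(Servo loop unavailable) [OR] = 1 − (1−0.417600) × (1−0.08) = 0.464192
P(Safety interlock down) [OR] = 1 − (1−0.464192) × (1−0.21) × (1−0.28) × (1−0.22) = 0.762281
P(Robot arm uncommanded motion) [OR] = 1 − (1−0.147000) × (1−0.762281) = 0.797226
Rounded to 4 decimal places: P(Robot arm uncommanded motion) ≈ 0.7972.

0.7972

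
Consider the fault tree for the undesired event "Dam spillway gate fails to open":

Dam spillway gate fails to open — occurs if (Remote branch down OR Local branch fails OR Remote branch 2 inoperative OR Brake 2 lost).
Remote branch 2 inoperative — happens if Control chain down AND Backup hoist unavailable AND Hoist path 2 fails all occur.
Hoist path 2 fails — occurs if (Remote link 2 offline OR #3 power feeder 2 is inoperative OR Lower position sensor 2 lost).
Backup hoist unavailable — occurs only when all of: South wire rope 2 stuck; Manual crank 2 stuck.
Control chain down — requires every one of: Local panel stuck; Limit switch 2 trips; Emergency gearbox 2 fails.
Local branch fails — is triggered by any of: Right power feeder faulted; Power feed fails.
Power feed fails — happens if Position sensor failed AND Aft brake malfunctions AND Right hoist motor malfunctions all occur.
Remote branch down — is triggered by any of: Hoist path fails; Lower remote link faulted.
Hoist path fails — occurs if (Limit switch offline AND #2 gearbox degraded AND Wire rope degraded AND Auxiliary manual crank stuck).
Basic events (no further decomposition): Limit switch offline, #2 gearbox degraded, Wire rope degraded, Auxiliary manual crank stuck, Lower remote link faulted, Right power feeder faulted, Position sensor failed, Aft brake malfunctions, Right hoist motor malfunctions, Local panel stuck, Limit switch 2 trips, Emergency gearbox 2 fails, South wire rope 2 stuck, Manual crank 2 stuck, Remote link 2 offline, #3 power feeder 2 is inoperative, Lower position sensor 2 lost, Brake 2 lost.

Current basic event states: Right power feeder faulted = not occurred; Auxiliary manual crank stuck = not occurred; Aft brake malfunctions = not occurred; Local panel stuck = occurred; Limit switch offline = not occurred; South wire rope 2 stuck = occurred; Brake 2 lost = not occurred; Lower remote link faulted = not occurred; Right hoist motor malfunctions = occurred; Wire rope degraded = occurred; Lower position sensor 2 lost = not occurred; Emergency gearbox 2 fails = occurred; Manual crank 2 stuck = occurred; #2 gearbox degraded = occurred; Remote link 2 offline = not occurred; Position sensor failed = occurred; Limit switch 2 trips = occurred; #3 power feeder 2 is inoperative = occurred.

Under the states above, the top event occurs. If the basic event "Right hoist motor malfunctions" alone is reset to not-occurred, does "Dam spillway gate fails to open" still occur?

Yes

Counterfactual: set "Right hoist motor malfunctions" to not occurred.
Hoist path fails [AND]: Limit switch offline=not, #2 gearbox degraded=occurs, Wire rope degraded=occurs, Auxiliary manual crank stuck=not → not all inputs occur → does not occur.
Remote branch down [OR]: Hoist path fails=not, Lower remote link faulted=not → no input occurs → does not occur.
Power feed fails [AND]: Position sensor failed=occurs, Aft brake malfunctions=not, Right hoist motor malfunctions=not → not all inputs occur → does not occur.
Local branch fails [OR]: Right power feeder faulted=not, Power feed fails=not → no input occurs → does not occur.
Control chain down [AND]: Local panel stuck=occurs, Limit switch 2 trips=occurs, Emergency gearbox 2 fails=occurs → all inputs occur → occurs.
Backup hoist unavailable [AND]: South wire rope 2 stuck=occurs, Manual crank 2 stuck=occurs → all inputs occur → occurs.
Hoist path 2 fails [OR]: Remote link 2 offline=not, #3 power feeder 2 is inoperative=occurs, Lower position sensor 2 lost=not → at least one input occurs → occurs.
Remote branch 2 inoperative [AND]: Control chain down=occurs, Backup hoist unavailable=occurs, Hoist path 2 fails=occurs → all inputs occur → occurs.
Dam spillway gate fails to open [OR]: Remote branch down=not, Local branch fails=not, Remote branch 2 inoperative=occurs, Brake 2 lost=not → at least one input occurs → occurs.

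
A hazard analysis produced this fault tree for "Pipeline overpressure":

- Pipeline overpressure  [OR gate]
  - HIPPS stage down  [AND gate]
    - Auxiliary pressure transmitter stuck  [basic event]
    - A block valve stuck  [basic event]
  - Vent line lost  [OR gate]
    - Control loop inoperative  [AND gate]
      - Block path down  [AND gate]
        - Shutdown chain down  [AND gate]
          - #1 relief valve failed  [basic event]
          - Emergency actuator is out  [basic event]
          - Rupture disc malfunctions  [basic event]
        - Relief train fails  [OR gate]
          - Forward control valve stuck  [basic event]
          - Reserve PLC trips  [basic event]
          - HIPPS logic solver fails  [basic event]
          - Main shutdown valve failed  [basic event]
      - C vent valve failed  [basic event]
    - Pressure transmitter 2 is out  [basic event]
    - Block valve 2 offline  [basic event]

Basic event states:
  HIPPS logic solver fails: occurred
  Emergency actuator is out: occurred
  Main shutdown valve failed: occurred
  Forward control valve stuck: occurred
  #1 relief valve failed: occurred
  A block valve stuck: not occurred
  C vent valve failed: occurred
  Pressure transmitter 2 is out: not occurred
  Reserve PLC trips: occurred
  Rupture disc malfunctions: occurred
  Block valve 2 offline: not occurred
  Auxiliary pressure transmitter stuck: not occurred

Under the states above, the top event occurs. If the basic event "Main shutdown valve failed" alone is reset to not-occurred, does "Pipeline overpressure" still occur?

Yes

Counterfactual: set "Main shutdown valve failed" to not occurred.
HIPPS stage down [AND]: Auxiliary pressure transmitter stuck=not, A block valve stuck=not → not all inputs occur → does not occur.
Shutdown chain down [AND]: #1 relief valve failed=occurs, Emergency actuator is out=occurs, Rupture disc malfunctions=occurs → all inputs occur → occurs.
Relief train fails [OR]: Forward control valve stuck=occurs, Reserve PLC trips=occurs, HIPPS logic solver fails=occurs, Main shutdown valve failed=not → at least one input occurs → occurs.
Block path down [AND]: Shutdown chain down=occurs, Relief train fails=occurs → all inputs occur → occurs.
Control loop inoperative [AND]: Block path down=occurs, C vent valve failed=occurs → all inputs occur → occurs.
Vent line lost [OR]: Control loop inoperative=occurs, Pressure transmitter 2 is out=not, Block valve 2 offline=not → at least one input occurs → occurs.
Pipeline overpressure [OR]: HIPPS stage down=not, Vent line lost=occurs → at least one input occurs → occurs.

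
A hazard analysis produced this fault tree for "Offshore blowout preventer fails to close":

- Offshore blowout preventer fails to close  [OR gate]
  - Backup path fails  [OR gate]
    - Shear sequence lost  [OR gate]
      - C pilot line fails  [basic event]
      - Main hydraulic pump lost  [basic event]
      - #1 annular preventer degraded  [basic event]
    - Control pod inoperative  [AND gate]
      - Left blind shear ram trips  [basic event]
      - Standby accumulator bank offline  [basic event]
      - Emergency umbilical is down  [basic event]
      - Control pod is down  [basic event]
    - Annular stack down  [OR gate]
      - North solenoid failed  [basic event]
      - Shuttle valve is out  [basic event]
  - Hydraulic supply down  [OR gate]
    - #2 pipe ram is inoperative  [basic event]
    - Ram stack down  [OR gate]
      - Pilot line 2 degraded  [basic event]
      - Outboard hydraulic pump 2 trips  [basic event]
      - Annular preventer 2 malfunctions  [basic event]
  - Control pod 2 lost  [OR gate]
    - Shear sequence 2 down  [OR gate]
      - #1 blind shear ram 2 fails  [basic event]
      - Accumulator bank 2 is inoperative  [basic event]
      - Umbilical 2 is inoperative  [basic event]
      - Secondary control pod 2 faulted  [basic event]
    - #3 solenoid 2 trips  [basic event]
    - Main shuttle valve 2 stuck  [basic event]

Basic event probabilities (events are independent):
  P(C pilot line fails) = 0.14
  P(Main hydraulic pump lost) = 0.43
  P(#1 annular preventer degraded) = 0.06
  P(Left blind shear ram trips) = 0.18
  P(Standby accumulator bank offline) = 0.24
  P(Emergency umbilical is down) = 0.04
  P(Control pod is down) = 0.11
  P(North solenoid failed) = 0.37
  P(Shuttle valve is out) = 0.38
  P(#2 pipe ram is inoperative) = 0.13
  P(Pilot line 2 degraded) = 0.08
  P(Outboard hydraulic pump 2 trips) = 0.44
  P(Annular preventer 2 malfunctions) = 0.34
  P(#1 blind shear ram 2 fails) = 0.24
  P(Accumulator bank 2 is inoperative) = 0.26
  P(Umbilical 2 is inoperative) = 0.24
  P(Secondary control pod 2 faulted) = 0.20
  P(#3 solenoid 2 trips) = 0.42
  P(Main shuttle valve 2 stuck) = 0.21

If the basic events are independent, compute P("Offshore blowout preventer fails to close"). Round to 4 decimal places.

P(Shear sequence lost) [OR] = 1 − (1−0.14) × (1−0.43) × (1−0.06) = 0.539212
P(Control pod inoperative) [AND] = 0.18 × 0.24 × 0.04 × 0.11 = 0.000190
P(Annular stack down) [OR] = 1 − (1−0.37) × (1−0.38) = 0.609400
P(Backup path fails) [OR] = 1 − (1−0.539212) × (1−0.000190) × (1−0.609400) = 0.820050
P(Ram stack down) [OR] = 1 − (1−0.08) × (1−0.44) × (1−0.34) = 0.659968
P(Hydraulic supply down) [OR] = 1 − (1−0.13) × (1−0.659968) = 0.704172
P(Shear sequence 2 down) [OR] = 1 − (1−0.24) × (1−0.26) × (1−0.24) × (1−0.20) = 0.658061
P(Control pod 2 lost) [OR] = 1 − (1−0.658061) × (1−0.42) × (1−0.21) = 0.843324
P(Offshore blowout preventer fails to close) [OR] = 1 − (1−0.820050) × (1−0.704172) × (1−0.843324) = 0.991659
Rounded to 4 decimal places: P(Offshore blowout preventer fails to close) ≈ 0.9917.

0.9917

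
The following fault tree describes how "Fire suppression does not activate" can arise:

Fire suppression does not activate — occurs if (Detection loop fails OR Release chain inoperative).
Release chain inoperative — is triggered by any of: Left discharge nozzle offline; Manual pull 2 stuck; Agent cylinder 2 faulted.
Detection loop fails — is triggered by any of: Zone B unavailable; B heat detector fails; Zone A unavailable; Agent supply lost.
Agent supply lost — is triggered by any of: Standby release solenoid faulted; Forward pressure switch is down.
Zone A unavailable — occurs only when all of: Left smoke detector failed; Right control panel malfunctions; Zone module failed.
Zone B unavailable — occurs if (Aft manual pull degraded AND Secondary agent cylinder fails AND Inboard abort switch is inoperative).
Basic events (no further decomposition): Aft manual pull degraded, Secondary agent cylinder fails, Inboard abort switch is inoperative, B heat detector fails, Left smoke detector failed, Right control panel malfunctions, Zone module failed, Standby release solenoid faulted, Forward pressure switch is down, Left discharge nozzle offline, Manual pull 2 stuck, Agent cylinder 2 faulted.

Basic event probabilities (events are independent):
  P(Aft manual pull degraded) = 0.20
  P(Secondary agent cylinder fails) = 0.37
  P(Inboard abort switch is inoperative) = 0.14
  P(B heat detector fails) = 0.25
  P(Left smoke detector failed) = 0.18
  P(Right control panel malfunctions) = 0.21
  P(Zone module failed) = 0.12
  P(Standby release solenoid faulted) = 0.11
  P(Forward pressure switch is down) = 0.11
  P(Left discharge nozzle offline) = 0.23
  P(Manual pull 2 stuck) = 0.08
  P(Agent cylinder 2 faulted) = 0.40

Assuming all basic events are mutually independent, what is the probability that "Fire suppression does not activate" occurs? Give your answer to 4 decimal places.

0.7512

P(Zone B unavailable) [AND] = 0.20 × 0.37 × 0.14 = 0.010360
P(Zone A unavailable) [AND] = 0.18 × 0.21 × 0.12 = 0.004536
P(Agent supply lost) [OR] = 1 − (1−0.11) × (1−0.11) = 0.207900
P(Detection loop fails) [OR] = 1 − (1−0.010360) × (1−0.25) × (1−0.004536) × (1−0.207900) = 0.414746
P(Release chain inoperative) [OR] = 1 − (1−0.23) × (1−0.08) × (1−0.40) = 0.574960
P(Fire suppression does not activate) [OR] = 1 − (1−0.414746) × (1−0.574960) = 0.751244
Rounded to 4 decimal places: P(Fire suppression does not activate) ≈ 0.7512.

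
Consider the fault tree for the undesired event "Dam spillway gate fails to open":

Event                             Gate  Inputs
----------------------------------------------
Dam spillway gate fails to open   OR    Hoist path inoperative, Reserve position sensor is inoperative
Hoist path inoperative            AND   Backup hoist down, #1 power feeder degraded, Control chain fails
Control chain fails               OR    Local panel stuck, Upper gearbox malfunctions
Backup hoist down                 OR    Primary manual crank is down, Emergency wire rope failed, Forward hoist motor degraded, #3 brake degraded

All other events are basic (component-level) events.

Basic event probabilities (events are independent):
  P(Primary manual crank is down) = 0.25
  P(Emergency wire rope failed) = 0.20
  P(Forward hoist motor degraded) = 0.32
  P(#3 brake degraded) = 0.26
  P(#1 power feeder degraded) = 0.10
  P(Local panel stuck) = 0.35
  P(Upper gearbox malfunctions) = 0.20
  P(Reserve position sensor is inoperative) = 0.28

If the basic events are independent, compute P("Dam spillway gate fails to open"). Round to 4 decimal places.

P(Backup hoist down) [OR] = 1 − (1−0.25) × (1−0.20) × (1−0.32) × (1−0.26) = 0.698080
P(Control chain fails) [OR] = 1 − (1−0.35) × (1−0.20) = 0.480000
P(Hoist path inoperative) [AND] = 0.698080 × 0.10 × 0.480000 = 0.033508
P(Dam spillway gate fails to open) [OR] = 1 − (1−0.033508) × (1−0.28) = 0.304126
Rounded to 4 decimal places: P(Dam spillway gate fails to open) ≈ 0.3041.

0.3041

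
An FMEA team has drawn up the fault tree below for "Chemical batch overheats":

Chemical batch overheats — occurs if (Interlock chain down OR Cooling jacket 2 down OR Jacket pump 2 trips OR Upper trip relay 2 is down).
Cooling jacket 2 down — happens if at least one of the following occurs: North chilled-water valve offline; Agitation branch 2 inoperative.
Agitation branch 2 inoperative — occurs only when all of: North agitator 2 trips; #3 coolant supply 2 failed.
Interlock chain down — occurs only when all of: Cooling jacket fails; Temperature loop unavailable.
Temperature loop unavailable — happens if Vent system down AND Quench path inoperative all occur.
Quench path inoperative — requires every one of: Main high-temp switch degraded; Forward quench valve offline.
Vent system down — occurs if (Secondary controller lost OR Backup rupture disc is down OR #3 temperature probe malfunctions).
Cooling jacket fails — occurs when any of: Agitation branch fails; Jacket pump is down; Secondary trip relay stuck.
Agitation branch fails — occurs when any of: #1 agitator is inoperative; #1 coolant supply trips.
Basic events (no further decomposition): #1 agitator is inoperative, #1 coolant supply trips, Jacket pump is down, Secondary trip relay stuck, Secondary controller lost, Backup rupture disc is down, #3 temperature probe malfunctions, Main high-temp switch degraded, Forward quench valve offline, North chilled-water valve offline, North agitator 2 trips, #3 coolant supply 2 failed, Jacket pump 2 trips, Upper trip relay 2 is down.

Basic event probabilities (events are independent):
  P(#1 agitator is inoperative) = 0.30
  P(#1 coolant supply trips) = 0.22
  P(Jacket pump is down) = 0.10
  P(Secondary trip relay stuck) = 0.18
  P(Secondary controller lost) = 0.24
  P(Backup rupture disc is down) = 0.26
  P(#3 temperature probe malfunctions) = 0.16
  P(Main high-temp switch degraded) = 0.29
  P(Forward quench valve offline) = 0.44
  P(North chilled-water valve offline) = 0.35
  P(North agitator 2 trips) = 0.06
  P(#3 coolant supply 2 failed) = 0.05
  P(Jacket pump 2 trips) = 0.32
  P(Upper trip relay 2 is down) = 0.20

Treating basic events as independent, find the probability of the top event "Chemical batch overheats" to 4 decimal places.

P(Agitation branch fails) [OR] = 1 − (1−0.30) × (1−0.22) = 0.454000
P(Cooling jacket fails) [OR] = 1 − (1−0.454000) × (1−0.10) × (1−0.18) = 0.597052
P(Vent system down) [OR] = 1 − (1−0.24) × (1−0.26) × (1−0.16) = 0.527584
P(Quench path inoperative) [AND] = 0.29 × 0.44 = 0.127600
P(Temperature loop unavailable) [AND] = 0.527584 × 0.127600 = 0.067320
P(Interlock chain down) [AND] = 0.597052 × 0.067320 = 0.040194
P(Agitation branch 2 inoperative) [AND] = 0.06 × 0.05 = 0.003000
P(Cooling jacket 2 down) [OR] = 1 − (1−0.35) × (1−0.003000) = 0.351950
P(Chemical batch overheats) [OR] = 1 − (1−0.040194) × (1−0.351950) × (1−0.32) × (1−0.20) = 0.661631
Rounded to 4 decimal places: P(Chemical batch overheats) ≈ 0.6616.

0.6616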